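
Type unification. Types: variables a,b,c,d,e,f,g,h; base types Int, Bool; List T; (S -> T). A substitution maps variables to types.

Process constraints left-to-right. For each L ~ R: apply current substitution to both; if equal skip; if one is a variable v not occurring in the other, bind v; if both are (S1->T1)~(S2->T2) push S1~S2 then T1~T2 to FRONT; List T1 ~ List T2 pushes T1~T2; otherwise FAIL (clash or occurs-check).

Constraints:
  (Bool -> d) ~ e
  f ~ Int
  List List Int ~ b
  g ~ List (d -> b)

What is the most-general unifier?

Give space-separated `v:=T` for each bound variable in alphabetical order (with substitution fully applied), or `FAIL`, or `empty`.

Answer: b:=List List Int e:=(Bool -> d) f:=Int g:=List (d -> List List Int)

Derivation:
step 1: unify (Bool -> d) ~ e  [subst: {-} | 3 pending]
  bind e := (Bool -> d)
step 2: unify f ~ Int  [subst: {e:=(Bool -> d)} | 2 pending]
  bind f := Int
step 3: unify List List Int ~ b  [subst: {e:=(Bool -> d), f:=Int} | 1 pending]
  bind b := List List Int
step 4: unify g ~ List (d -> List List Int)  [subst: {e:=(Bool -> d), f:=Int, b:=List List Int} | 0 pending]
  bind g := List (d -> List List Int)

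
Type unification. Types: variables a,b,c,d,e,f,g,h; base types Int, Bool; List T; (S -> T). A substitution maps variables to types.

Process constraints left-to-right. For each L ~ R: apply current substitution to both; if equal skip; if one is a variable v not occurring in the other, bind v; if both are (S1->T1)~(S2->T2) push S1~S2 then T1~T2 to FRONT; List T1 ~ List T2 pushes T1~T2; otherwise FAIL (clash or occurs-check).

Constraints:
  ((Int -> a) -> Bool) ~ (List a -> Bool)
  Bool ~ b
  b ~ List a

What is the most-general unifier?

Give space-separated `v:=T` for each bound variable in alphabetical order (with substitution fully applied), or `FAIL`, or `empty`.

step 1: unify ((Int -> a) -> Bool) ~ (List a -> Bool)  [subst: {-} | 2 pending]
  -> decompose arrow: push (Int -> a)~List a, Bool~Bool
step 2: unify (Int -> a) ~ List a  [subst: {-} | 3 pending]
  clash: (Int -> a) vs List a

Answer: FAIL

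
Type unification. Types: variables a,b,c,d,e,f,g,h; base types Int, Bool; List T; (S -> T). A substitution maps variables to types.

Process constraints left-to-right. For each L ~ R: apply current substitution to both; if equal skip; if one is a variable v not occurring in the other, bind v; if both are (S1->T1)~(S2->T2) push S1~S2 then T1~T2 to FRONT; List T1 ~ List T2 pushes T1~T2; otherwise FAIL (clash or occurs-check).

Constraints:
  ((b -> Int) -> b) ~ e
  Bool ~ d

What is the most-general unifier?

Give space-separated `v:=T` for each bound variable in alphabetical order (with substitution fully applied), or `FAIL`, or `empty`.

Answer: d:=Bool e:=((b -> Int) -> b)

Derivation:
step 1: unify ((b -> Int) -> b) ~ e  [subst: {-} | 1 pending]
  bind e := ((b -> Int) -> b)
step 2: unify Bool ~ d  [subst: {e:=((b -> Int) -> b)} | 0 pending]
  bind d := Bool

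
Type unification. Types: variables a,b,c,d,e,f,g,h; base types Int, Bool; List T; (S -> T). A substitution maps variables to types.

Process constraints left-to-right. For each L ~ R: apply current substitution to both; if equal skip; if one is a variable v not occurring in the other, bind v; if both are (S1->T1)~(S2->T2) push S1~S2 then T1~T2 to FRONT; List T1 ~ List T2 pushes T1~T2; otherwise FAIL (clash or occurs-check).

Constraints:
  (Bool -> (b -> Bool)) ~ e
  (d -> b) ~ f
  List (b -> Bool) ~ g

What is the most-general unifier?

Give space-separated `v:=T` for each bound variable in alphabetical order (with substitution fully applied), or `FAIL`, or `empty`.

Answer: e:=(Bool -> (b -> Bool)) f:=(d -> b) g:=List (b -> Bool)

Derivation:
step 1: unify (Bool -> (b -> Bool)) ~ e  [subst: {-} | 2 pending]
  bind e := (Bool -> (b -> Bool))
step 2: unify (d -> b) ~ f  [subst: {e:=(Bool -> (b -> Bool))} | 1 pending]
  bind f := (d -> b)
step 3: unify List (b -> Bool) ~ g  [subst: {e:=(Bool -> (b -> Bool)), f:=(d -> b)} | 0 pending]
  bind g := List (b -> Bool)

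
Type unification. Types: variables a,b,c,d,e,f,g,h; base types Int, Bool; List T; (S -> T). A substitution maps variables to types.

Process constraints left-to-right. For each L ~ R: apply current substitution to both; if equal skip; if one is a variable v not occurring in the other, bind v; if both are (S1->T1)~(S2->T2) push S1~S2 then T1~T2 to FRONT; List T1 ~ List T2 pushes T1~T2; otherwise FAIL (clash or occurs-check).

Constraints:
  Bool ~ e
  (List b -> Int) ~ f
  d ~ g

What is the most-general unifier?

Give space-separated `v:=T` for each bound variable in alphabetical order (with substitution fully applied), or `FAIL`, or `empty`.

Answer: d:=g e:=Bool f:=(List b -> Int)

Derivation:
step 1: unify Bool ~ e  [subst: {-} | 2 pending]
  bind e := Bool
step 2: unify (List b -> Int) ~ f  [subst: {e:=Bool} | 1 pending]
  bind f := (List b -> Int)
step 3: unify d ~ g  [subst: {e:=Bool, f:=(List b -> Int)} | 0 pending]
  bind d := g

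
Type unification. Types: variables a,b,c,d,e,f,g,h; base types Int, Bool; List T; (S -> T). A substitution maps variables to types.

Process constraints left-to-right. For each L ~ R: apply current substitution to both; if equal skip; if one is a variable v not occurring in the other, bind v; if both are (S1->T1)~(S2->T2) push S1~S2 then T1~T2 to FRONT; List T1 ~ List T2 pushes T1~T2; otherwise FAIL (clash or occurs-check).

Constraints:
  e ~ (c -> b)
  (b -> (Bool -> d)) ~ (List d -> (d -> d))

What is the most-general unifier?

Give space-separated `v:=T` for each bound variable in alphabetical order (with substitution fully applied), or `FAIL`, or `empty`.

step 1: unify e ~ (c -> b)  [subst: {-} | 1 pending]
  bind e := (c -> b)
step 2: unify (b -> (Bool -> d)) ~ (List d -> (d -> d))  [subst: {e:=(c -> b)} | 0 pending]
  -> decompose arrow: push b~List d, (Bool -> d)~(d -> d)
step 3: unify b ~ List d  [subst: {e:=(c -> b)} | 1 pending]
  bind b := List d
step 4: unify (Bool -> d) ~ (d -> d)  [subst: {e:=(c -> b), b:=List d} | 0 pending]
  -> decompose arrow: push Bool~d, d~d
step 5: unify Bool ~ d  [subst: {e:=(c -> b), b:=List d} | 1 pending]
  bind d := Bool
step 6: unify Bool ~ Bool  [subst: {e:=(c -> b), b:=List d, d:=Bool} | 0 pending]
  -> identical, skip

Answer: b:=List Bool d:=Bool e:=(c -> List Bool)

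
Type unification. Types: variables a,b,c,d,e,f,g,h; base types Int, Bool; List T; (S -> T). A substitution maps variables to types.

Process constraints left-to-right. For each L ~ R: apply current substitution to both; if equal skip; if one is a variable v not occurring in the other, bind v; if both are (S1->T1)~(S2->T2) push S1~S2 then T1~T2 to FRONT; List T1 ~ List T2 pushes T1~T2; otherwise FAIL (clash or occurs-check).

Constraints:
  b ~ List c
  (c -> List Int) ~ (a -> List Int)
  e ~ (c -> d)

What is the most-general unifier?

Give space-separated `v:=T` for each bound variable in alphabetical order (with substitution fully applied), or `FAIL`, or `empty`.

Answer: b:=List a c:=a e:=(a -> d)

Derivation:
step 1: unify b ~ List c  [subst: {-} | 2 pending]
  bind b := List c
step 2: unify (c -> List Int) ~ (a -> List Int)  [subst: {b:=List c} | 1 pending]
  -> decompose arrow: push c~a, List Int~List Int
step 3: unify c ~ a  [subst: {b:=List c} | 2 pending]
  bind c := a
step 4: unify List Int ~ List Int  [subst: {b:=List c, c:=a} | 1 pending]
  -> identical, skip
step 5: unify e ~ (a -> d)  [subst: {b:=List c, c:=a} | 0 pending]
  bind e := (a -> d)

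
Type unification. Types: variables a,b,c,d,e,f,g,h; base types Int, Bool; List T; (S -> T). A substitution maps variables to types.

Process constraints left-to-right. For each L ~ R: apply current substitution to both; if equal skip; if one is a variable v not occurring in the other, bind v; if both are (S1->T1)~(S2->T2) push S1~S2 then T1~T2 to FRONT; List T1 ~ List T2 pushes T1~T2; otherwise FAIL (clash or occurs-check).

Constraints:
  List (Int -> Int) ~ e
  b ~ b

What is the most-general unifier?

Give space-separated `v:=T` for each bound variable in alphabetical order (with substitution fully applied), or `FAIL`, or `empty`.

step 1: unify List (Int -> Int) ~ e  [subst: {-} | 1 pending]
  bind e := List (Int -> Int)
step 2: unify b ~ b  [subst: {e:=List (Int -> Int)} | 0 pending]
  -> identical, skip

Answer: e:=List (Int -> Int)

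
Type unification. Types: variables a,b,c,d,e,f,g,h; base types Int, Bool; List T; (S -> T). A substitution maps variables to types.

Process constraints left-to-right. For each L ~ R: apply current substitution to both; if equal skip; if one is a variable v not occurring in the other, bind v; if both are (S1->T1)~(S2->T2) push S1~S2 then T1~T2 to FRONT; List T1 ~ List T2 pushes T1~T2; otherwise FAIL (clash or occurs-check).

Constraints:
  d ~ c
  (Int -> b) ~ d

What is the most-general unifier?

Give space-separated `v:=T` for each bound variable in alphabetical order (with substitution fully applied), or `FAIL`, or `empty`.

step 1: unify d ~ c  [subst: {-} | 1 pending]
  bind d := c
step 2: unify (Int -> b) ~ c  [subst: {d:=c} | 0 pending]
  bind c := (Int -> b)

Answer: c:=(Int -> b) d:=(Int -> b)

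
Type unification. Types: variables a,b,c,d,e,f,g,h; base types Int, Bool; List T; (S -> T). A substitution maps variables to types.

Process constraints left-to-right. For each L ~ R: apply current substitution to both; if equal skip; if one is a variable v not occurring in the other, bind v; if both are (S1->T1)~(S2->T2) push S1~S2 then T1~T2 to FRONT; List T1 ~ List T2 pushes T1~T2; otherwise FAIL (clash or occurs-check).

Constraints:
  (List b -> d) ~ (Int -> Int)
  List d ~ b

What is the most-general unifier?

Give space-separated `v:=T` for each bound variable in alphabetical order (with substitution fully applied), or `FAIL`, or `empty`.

step 1: unify (List b -> d) ~ (Int -> Int)  [subst: {-} | 1 pending]
  -> decompose arrow: push List b~Int, d~Int
step 2: unify List b ~ Int  [subst: {-} | 2 pending]
  clash: List b vs Int

Answer: FAIL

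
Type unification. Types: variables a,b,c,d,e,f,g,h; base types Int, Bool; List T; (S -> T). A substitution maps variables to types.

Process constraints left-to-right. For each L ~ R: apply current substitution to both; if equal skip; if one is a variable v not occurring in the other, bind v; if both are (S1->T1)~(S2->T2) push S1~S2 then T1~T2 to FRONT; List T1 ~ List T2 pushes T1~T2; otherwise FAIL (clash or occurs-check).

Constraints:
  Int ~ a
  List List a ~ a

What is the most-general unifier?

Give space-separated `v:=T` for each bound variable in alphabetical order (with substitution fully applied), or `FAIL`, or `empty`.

Answer: FAIL

Derivation:
step 1: unify Int ~ a  [subst: {-} | 1 pending]
  bind a := Int
step 2: unify List List Int ~ Int  [subst: {a:=Int} | 0 pending]
  clash: List List Int vs Int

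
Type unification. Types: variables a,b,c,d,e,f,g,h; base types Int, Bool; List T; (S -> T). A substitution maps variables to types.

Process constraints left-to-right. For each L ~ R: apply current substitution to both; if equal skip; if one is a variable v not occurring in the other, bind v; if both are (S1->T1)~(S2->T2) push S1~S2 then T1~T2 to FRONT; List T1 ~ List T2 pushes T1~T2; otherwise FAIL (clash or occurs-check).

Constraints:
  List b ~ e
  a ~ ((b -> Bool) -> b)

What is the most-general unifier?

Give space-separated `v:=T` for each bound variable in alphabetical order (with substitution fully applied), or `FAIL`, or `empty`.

Answer: a:=((b -> Bool) -> b) e:=List b

Derivation:
step 1: unify List b ~ e  [subst: {-} | 1 pending]
  bind e := List b
step 2: unify a ~ ((b -> Bool) -> b)  [subst: {e:=List b} | 0 pending]
  bind a := ((b -> Bool) -> b)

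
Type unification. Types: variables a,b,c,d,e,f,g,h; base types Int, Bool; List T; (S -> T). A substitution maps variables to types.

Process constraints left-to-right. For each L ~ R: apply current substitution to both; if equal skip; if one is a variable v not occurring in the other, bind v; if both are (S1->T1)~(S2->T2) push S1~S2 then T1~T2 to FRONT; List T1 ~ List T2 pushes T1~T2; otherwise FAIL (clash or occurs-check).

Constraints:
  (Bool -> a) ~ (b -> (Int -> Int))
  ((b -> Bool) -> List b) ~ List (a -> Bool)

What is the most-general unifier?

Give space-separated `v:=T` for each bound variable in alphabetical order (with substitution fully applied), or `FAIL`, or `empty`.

Answer: FAIL

Derivation:
step 1: unify (Bool -> a) ~ (b -> (Int -> Int))  [subst: {-} | 1 pending]
  -> decompose arrow: push Bool~b, a~(Int -> Int)
step 2: unify Bool ~ b  [subst: {-} | 2 pending]
  bind b := Bool
step 3: unify a ~ (Int -> Int)  [subst: {b:=Bool} | 1 pending]
  bind a := (Int -> Int)
step 4: unify ((Bool -> Bool) -> List Bool) ~ List ((Int -> Int) -> Bool)  [subst: {b:=Bool, a:=(Int -> Int)} | 0 pending]
  clash: ((Bool -> Bool) -> List Bool) vs List ((Int -> Int) -> Bool)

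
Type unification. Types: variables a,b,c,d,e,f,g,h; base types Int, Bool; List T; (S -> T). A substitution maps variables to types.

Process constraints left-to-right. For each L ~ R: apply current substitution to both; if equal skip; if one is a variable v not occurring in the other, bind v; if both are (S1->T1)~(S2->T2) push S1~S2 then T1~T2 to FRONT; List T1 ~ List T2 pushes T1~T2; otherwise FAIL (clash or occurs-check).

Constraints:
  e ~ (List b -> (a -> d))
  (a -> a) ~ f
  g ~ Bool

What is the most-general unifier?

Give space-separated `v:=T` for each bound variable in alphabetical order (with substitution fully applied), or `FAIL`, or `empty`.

Answer: e:=(List b -> (a -> d)) f:=(a -> a) g:=Bool

Derivation:
step 1: unify e ~ (List b -> (a -> d))  [subst: {-} | 2 pending]
  bind e := (List b -> (a -> d))
step 2: unify (a -> a) ~ f  [subst: {e:=(List b -> (a -> d))} | 1 pending]
  bind f := (a -> a)
step 3: unify g ~ Bool  [subst: {e:=(List b -> (a -> d)), f:=(a -> a)} | 0 pending]
  bind g := Bool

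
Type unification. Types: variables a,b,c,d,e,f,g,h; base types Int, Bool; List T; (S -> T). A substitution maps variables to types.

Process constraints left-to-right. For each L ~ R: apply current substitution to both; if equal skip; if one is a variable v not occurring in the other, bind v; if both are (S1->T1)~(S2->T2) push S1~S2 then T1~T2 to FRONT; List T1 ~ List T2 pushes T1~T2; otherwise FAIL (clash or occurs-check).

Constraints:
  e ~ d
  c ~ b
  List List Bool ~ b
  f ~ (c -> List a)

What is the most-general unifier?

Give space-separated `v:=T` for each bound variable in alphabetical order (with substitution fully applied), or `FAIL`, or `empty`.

Answer: b:=List List Bool c:=List List Bool e:=d f:=(List List Bool -> List a)

Derivation:
step 1: unify e ~ d  [subst: {-} | 3 pending]
  bind e := d
step 2: unify c ~ b  [subst: {e:=d} | 2 pending]
  bind c := b
step 3: unify List List Bool ~ b  [subst: {e:=d, c:=b} | 1 pending]
  bind b := List List Bool
step 4: unify f ~ (List List Bool -> List a)  [subst: {e:=d, c:=b, b:=List List Bool} | 0 pending]
  bind f := (List List Bool -> List a)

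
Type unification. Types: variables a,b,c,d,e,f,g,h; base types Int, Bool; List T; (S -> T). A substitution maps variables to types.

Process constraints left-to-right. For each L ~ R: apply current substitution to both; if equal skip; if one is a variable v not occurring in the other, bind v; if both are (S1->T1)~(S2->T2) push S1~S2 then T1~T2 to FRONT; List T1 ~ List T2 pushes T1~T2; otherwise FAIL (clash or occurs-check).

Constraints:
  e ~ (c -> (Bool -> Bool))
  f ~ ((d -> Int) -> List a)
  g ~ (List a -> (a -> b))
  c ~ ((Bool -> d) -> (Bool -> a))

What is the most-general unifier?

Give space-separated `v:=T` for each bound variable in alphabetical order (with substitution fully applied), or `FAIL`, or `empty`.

Answer: c:=((Bool -> d) -> (Bool -> a)) e:=(((Bool -> d) -> (Bool -> a)) -> (Bool -> Bool)) f:=((d -> Int) -> List a) g:=(List a -> (a -> b))

Derivation:
step 1: unify e ~ (c -> (Bool -> Bool))  [subst: {-} | 3 pending]
  bind e := (c -> (Bool -> Bool))
step 2: unify f ~ ((d -> Int) -> List a)  [subst: {e:=(c -> (Bool -> Bool))} | 2 pending]
  bind f := ((d -> Int) -> List a)
step 3: unify g ~ (List a -> (a -> b))  [subst: {e:=(c -> (Bool -> Bool)), f:=((d -> Int) -> List a)} | 1 pending]
  bind g := (List a -> (a -> b))
step 4: unify c ~ ((Bool -> d) -> (Bool -> a))  [subst: {e:=(c -> (Bool -> Bool)), f:=((d -> Int) -> List a), g:=(List a -> (a -> b))} | 0 pending]
  bind c := ((Bool -> d) -> (Bool -> a))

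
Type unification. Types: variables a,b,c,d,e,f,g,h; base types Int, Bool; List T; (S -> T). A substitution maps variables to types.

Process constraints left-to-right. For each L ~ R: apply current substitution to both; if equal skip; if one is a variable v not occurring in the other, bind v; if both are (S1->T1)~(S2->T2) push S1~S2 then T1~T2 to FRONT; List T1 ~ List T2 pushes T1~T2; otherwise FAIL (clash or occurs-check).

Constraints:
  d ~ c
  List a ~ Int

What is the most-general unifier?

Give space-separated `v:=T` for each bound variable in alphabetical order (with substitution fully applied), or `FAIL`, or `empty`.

Answer: FAIL

Derivation:
step 1: unify d ~ c  [subst: {-} | 1 pending]
  bind d := c
step 2: unify List a ~ Int  [subst: {d:=c} | 0 pending]
  clash: List a vs Int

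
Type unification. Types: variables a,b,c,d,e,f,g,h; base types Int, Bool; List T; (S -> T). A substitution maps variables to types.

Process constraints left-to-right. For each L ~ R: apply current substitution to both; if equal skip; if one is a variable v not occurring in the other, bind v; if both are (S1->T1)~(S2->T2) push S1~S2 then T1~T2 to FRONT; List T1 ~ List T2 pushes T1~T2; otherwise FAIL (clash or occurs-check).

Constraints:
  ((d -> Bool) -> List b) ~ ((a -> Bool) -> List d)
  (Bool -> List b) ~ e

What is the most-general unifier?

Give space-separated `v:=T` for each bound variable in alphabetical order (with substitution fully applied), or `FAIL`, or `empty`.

Answer: b:=a d:=a e:=(Bool -> List a)

Derivation:
step 1: unify ((d -> Bool) -> List b) ~ ((a -> Bool) -> List d)  [subst: {-} | 1 pending]
  -> decompose arrow: push (d -> Bool)~(a -> Bool), List b~List d
step 2: unify (d -> Bool) ~ (a -> Bool)  [subst: {-} | 2 pending]
  -> decompose arrow: push d~a, Bool~Bool
step 3: unify d ~ a  [subst: {-} | 3 pending]
  bind d := a
step 4: unify Bool ~ Bool  [subst: {d:=a} | 2 pending]
  -> identical, skip
step 5: unify List b ~ List a  [subst: {d:=a} | 1 pending]
  -> decompose List: push b~a
step 6: unify b ~ a  [subst: {d:=a} | 1 pending]
  bind b := a
step 7: unify (Bool -> List a) ~ e  [subst: {d:=a, b:=a} | 0 pending]
  bind e := (Bool -> List a)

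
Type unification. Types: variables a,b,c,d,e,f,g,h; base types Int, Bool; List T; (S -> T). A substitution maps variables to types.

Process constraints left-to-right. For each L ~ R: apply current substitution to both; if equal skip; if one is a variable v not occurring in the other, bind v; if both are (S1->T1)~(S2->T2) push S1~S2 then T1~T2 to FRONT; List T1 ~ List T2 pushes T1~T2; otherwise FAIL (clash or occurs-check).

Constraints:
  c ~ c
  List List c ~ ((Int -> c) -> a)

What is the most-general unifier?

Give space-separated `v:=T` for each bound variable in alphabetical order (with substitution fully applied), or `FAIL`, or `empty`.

Answer: FAIL

Derivation:
step 1: unify c ~ c  [subst: {-} | 1 pending]
  -> identical, skip
step 2: unify List List c ~ ((Int -> c) -> a)  [subst: {-} | 0 pending]
  clash: List List c vs ((Int -> c) -> a)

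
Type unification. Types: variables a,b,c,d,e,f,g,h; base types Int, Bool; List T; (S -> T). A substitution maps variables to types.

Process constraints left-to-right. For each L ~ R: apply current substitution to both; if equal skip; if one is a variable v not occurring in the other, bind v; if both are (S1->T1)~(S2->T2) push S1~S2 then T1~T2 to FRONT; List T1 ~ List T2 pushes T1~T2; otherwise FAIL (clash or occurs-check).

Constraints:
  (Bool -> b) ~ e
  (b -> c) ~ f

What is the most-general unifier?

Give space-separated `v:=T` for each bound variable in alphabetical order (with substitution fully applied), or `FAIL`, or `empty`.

Answer: e:=(Bool -> b) f:=(b -> c)

Derivation:
step 1: unify (Bool -> b) ~ e  [subst: {-} | 1 pending]
  bind e := (Bool -> b)
step 2: unify (b -> c) ~ f  [subst: {e:=(Bool -> b)} | 0 pending]
  bind f := (b -> c)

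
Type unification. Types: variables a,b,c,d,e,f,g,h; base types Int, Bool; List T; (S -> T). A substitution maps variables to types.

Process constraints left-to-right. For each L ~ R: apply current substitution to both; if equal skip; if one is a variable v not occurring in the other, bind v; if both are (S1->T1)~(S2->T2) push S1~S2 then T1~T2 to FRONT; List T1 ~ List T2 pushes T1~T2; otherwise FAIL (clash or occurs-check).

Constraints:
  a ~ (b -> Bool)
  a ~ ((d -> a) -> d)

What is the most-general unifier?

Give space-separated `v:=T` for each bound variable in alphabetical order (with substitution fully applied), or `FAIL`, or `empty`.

step 1: unify a ~ (b -> Bool)  [subst: {-} | 1 pending]
  bind a := (b -> Bool)
step 2: unify (b -> Bool) ~ ((d -> (b -> Bool)) -> d)  [subst: {a:=(b -> Bool)} | 0 pending]
  -> decompose arrow: push b~(d -> (b -> Bool)), Bool~d
step 3: unify b ~ (d -> (b -> Bool))  [subst: {a:=(b -> Bool)} | 1 pending]
  occurs-check fail: b in (d -> (b -> Bool))

Answer: FAIL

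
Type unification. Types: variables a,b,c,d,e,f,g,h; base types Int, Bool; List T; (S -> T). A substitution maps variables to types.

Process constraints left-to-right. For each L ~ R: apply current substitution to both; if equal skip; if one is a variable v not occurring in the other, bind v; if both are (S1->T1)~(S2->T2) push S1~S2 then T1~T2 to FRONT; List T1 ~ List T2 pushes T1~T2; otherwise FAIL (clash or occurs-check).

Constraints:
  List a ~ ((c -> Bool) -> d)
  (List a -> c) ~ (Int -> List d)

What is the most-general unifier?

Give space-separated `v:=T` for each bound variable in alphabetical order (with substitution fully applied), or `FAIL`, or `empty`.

step 1: unify List a ~ ((c -> Bool) -> d)  [subst: {-} | 1 pending]
  clash: List a vs ((c -> Bool) -> d)

Answer: FAIL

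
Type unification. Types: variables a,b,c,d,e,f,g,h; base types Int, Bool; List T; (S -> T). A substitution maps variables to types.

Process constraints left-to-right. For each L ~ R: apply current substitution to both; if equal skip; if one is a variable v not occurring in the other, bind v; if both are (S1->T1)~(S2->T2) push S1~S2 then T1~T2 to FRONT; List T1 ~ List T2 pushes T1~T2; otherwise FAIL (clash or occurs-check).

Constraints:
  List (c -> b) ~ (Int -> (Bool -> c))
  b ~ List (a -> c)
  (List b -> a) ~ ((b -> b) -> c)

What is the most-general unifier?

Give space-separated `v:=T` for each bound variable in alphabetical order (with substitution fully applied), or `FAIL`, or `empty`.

step 1: unify List (c -> b) ~ (Int -> (Bool -> c))  [subst: {-} | 2 pending]
  clash: List (c -> b) vs (Int -> (Bool -> c))

Answer: FAIL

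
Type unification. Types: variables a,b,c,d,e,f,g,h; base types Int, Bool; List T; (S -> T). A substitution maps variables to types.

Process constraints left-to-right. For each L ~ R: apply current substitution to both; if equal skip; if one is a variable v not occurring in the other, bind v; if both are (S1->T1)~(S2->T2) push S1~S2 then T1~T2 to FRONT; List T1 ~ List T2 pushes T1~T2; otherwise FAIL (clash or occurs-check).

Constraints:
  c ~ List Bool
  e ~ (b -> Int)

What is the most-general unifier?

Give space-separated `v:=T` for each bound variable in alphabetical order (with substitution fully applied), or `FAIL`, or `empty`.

Answer: c:=List Bool e:=(b -> Int)

Derivation:
step 1: unify c ~ List Bool  [subst: {-} | 1 pending]
  bind c := List Bool
step 2: unify e ~ (b -> Int)  [subst: {c:=List Bool} | 0 pending]
  bind e := (b -> Int)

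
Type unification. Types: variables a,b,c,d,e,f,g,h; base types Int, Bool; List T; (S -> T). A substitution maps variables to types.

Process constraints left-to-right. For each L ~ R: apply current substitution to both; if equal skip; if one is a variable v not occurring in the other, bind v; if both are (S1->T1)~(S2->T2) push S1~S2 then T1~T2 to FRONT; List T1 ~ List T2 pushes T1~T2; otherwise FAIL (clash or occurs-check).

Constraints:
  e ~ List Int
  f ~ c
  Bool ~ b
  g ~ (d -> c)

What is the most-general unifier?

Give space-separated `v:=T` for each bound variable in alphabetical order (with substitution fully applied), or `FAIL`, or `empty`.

Answer: b:=Bool e:=List Int f:=c g:=(d -> c)

Derivation:
step 1: unify e ~ List Int  [subst: {-} | 3 pending]
  bind e := List Int
step 2: unify f ~ c  [subst: {e:=List Int} | 2 pending]
  bind f := c
step 3: unify Bool ~ b  [subst: {e:=List Int, f:=c} | 1 pending]
  bind b := Bool
step 4: unify g ~ (d -> c)  [subst: {e:=List Int, f:=c, b:=Bool} | 0 pending]
  bind g := (d -> c)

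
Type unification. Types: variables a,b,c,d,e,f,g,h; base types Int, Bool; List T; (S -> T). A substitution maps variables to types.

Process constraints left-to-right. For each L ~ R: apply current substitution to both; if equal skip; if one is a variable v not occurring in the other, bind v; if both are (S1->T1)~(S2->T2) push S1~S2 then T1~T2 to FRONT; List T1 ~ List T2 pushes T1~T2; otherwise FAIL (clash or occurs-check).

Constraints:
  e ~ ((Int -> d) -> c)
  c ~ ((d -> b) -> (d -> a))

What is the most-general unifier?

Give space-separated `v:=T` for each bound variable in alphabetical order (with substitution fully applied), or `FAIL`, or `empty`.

step 1: unify e ~ ((Int -> d) -> c)  [subst: {-} | 1 pending]
  bind e := ((Int -> d) -> c)
step 2: unify c ~ ((d -> b) -> (d -> a))  [subst: {e:=((Int -> d) -> c)} | 0 pending]
  bind c := ((d -> b) -> (d -> a))

Answer: c:=((d -> b) -> (d -> a)) e:=((Int -> d) -> ((d -> b) -> (d -> a)))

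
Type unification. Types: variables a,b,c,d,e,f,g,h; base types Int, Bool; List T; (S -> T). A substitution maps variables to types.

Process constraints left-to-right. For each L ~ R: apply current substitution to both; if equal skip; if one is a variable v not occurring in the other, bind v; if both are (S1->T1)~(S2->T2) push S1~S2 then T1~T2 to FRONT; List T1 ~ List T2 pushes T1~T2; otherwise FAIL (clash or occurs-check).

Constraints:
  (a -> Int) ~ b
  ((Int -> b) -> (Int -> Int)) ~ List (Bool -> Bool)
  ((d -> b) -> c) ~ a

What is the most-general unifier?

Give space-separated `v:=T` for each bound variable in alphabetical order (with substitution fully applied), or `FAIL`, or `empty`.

step 1: unify (a -> Int) ~ b  [subst: {-} | 2 pending]
  bind b := (a -> Int)
step 2: unify ((Int -> (a -> Int)) -> (Int -> Int)) ~ List (Bool -> Bool)  [subst: {b:=(a -> Int)} | 1 pending]
  clash: ((Int -> (a -> Int)) -> (Int -> Int)) vs List (Bool -> Bool)

Answer: FAIL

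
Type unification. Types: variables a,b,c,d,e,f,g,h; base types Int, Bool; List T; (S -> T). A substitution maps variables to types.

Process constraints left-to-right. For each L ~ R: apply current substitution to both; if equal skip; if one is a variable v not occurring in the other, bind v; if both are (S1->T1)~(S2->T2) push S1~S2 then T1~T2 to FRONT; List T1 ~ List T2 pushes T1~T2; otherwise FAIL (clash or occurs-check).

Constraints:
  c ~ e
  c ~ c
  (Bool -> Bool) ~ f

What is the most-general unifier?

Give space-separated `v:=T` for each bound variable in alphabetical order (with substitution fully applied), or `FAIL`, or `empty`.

Answer: c:=e f:=(Bool -> Bool)

Derivation:
step 1: unify c ~ e  [subst: {-} | 2 pending]
  bind c := e
step 2: unify e ~ e  [subst: {c:=e} | 1 pending]
  -> identical, skip
step 3: unify (Bool -> Bool) ~ f  [subst: {c:=e} | 0 pending]
  bind f := (Bool -> Bool)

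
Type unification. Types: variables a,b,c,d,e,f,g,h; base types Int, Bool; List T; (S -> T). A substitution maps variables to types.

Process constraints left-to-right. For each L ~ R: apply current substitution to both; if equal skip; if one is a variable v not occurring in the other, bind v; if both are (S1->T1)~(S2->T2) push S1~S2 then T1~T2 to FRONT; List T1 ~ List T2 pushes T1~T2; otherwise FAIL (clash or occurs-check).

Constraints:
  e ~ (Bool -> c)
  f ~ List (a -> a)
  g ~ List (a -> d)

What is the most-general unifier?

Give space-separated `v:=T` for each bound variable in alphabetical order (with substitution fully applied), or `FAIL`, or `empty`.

step 1: unify e ~ (Bool -> c)  [subst: {-} | 2 pending]
  bind e := (Bool -> c)
step 2: unify f ~ List (a -> a)  [subst: {e:=(Bool -> c)} | 1 pending]
  bind f := List (a -> a)
step 3: unify g ~ List (a -> d)  [subst: {e:=(Bool -> c), f:=List (a -> a)} | 0 pending]
  bind g := List (a -> d)

Answer: e:=(Bool -> c) f:=List (a -> a) g:=List (a -> d)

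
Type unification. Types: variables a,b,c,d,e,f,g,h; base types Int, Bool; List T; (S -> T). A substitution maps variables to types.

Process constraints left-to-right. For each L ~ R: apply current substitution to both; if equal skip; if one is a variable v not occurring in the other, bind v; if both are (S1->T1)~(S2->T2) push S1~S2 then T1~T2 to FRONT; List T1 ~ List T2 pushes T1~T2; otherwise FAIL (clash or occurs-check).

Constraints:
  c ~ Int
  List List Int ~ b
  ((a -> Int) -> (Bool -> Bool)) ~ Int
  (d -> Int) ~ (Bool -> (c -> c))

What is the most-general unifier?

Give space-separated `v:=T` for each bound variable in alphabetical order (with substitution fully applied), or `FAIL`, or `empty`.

step 1: unify c ~ Int  [subst: {-} | 3 pending]
  bind c := Int
step 2: unify List List Int ~ b  [subst: {c:=Int} | 2 pending]
  bind b := List List Int
step 3: unify ((a -> Int) -> (Bool -> Bool)) ~ Int  [subst: {c:=Int, b:=List List Int} | 1 pending]
  clash: ((a -> Int) -> (Bool -> Bool)) vs Int

Answer: FAIL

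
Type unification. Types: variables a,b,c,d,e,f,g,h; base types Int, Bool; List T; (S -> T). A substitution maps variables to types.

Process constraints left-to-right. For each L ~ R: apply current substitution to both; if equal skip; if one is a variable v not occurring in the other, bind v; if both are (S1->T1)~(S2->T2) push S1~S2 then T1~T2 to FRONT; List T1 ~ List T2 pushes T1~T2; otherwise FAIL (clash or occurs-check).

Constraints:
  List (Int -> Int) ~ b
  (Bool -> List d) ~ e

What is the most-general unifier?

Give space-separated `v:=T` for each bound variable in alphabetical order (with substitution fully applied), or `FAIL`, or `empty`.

Answer: b:=List (Int -> Int) e:=(Bool -> List d)

Derivation:
step 1: unify List (Int -> Int) ~ b  [subst: {-} | 1 pending]
  bind b := List (Int -> Int)
step 2: unify (Bool -> List d) ~ e  [subst: {b:=List (Int -> Int)} | 0 pending]
  bind e := (Bool -> List d)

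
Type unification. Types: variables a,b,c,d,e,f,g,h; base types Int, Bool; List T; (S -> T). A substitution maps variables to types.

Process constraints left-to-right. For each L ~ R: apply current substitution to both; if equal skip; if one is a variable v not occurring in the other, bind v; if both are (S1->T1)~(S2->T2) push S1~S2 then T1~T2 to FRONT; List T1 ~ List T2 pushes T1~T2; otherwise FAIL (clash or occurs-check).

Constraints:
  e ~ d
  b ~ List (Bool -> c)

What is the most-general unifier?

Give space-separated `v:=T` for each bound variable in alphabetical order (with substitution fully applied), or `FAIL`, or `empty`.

step 1: unify e ~ d  [subst: {-} | 1 pending]
  bind e := d
step 2: unify b ~ List (Bool -> c)  [subst: {e:=d} | 0 pending]
  bind b := List (Bool -> c)

Answer: b:=List (Bool -> c) e:=d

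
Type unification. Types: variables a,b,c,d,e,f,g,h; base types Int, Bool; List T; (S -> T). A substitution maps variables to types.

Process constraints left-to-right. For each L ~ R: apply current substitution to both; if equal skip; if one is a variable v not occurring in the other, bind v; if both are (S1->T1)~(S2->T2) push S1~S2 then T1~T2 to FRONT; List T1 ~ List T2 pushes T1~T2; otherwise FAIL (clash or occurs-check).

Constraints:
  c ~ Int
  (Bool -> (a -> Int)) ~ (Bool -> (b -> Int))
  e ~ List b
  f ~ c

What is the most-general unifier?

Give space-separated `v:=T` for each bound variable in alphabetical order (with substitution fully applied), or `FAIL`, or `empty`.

step 1: unify c ~ Int  [subst: {-} | 3 pending]
  bind c := Int
step 2: unify (Bool -> (a -> Int)) ~ (Bool -> (b -> Int))  [subst: {c:=Int} | 2 pending]
  -> decompose arrow: push Bool~Bool, (a -> Int)~(b -> Int)
step 3: unify Bool ~ Bool  [subst: {c:=Int} | 3 pending]
  -> identical, skip
step 4: unify (a -> Int) ~ (b -> Int)  [subst: {c:=Int} | 2 pending]
  -> decompose arrow: push a~b, Int~Int
step 5: unify a ~ b  [subst: {c:=Int} | 3 pending]
  bind a := b
step 6: unify Int ~ Int  [subst: {c:=Int, a:=b} | 2 pending]
  -> identical, skip
step 7: unify e ~ List b  [subst: {c:=Int, a:=b} | 1 pending]
  bind e := List b
step 8: unify f ~ Int  [subst: {c:=Int, a:=b, e:=List b} | 0 pending]
  bind f := Int

Answer: a:=b c:=Int e:=List b f:=Int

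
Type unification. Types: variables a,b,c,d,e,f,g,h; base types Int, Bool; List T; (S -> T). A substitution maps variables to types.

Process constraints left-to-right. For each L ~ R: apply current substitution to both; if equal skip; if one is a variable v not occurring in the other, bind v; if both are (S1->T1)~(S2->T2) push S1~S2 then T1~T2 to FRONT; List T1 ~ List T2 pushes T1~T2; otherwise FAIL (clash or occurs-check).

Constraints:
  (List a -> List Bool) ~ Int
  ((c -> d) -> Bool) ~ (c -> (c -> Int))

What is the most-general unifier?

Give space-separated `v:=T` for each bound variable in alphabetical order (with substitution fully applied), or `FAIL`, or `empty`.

step 1: unify (List a -> List Bool) ~ Int  [subst: {-} | 1 pending]
  clash: (List a -> List Bool) vs Int

Answer: FAIL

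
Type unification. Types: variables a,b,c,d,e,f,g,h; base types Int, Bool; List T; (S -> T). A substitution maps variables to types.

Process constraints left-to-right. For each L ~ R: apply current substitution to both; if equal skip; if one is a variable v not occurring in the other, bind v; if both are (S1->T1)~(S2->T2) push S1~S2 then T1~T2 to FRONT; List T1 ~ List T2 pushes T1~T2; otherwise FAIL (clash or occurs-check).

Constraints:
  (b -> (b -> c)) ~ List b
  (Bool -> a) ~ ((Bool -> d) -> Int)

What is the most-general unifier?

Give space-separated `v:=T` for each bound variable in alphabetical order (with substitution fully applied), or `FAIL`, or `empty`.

Answer: FAIL

Derivation:
step 1: unify (b -> (b -> c)) ~ List b  [subst: {-} | 1 pending]
  clash: (b -> (b -> c)) vs List b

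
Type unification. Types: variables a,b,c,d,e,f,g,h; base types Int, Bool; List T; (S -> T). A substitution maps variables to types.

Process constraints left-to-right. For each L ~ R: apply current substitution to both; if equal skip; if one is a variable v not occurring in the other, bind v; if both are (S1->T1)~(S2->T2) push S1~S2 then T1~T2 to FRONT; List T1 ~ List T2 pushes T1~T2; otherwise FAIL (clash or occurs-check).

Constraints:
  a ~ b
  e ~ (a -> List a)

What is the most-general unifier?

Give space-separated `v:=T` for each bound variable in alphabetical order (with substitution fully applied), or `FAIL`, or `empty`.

step 1: unify a ~ b  [subst: {-} | 1 pending]
  bind a := b
step 2: unify e ~ (b -> List b)  [subst: {a:=b} | 0 pending]
  bind e := (b -> List b)

Answer: a:=b e:=(b -> List b)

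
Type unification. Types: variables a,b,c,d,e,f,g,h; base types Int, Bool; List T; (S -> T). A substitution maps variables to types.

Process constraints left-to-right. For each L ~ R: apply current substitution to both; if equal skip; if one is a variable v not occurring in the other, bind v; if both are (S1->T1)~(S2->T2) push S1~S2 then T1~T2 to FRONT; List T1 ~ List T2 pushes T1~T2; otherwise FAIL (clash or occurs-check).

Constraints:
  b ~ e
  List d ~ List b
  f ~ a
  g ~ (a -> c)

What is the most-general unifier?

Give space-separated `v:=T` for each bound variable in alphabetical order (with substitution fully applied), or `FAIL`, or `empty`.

step 1: unify b ~ e  [subst: {-} | 3 pending]
  bind b := e
step 2: unify List d ~ List e  [subst: {b:=e} | 2 pending]
  -> decompose List: push d~e
step 3: unify d ~ e  [subst: {b:=e} | 2 pending]
  bind d := e
step 4: unify f ~ a  [subst: {b:=e, d:=e} | 1 pending]
  bind f := a
step 5: unify g ~ (a -> c)  [subst: {b:=e, d:=e, f:=a} | 0 pending]
  bind g := (a -> c)

Answer: b:=e d:=e f:=a g:=(a -> c)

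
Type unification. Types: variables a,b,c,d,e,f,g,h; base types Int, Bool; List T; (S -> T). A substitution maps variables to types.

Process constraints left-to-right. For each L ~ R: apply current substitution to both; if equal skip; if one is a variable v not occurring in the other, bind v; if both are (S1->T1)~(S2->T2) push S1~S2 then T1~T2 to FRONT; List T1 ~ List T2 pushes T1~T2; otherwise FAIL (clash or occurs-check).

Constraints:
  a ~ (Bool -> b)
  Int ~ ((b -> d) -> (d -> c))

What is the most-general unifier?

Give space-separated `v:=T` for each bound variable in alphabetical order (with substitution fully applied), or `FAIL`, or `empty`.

Answer: FAIL

Derivation:
step 1: unify a ~ (Bool -> b)  [subst: {-} | 1 pending]
  bind a := (Bool -> b)
step 2: unify Int ~ ((b -> d) -> (d -> c))  [subst: {a:=(Bool -> b)} | 0 pending]
  clash: Int vs ((b -> d) -> (d -> c))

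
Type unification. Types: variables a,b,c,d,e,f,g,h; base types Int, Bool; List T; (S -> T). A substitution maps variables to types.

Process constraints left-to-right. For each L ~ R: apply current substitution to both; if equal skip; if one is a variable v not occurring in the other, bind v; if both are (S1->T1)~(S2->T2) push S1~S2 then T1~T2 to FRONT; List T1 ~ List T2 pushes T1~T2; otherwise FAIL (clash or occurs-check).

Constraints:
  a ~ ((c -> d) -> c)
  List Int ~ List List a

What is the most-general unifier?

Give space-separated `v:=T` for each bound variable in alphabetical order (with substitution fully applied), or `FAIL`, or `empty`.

step 1: unify a ~ ((c -> d) -> c)  [subst: {-} | 1 pending]
  bind a := ((c -> d) -> c)
step 2: unify List Int ~ List List ((c -> d) -> c)  [subst: {a:=((c -> d) -> c)} | 0 pending]
  -> decompose List: push Int~List ((c -> d) -> c)
step 3: unify Int ~ List ((c -> d) -> c)  [subst: {a:=((c -> d) -> c)} | 0 pending]
  clash: Int vs List ((c -> d) -> c)

Answer: FAIL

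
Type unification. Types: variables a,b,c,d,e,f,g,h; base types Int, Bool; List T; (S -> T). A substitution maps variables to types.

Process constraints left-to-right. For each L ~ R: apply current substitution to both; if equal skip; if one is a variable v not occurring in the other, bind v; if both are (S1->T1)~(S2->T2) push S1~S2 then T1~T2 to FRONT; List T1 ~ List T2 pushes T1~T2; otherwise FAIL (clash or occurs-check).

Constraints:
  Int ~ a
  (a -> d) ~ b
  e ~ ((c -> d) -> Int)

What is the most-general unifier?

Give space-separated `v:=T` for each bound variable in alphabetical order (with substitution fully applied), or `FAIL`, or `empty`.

Answer: a:=Int b:=(Int -> d) e:=((c -> d) -> Int)

Derivation:
step 1: unify Int ~ a  [subst: {-} | 2 pending]
  bind a := Int
step 2: unify (Int -> d) ~ b  [subst: {a:=Int} | 1 pending]
  bind b := (Int -> d)
step 3: unify e ~ ((c -> d) -> Int)  [subst: {a:=Int, b:=(Int -> d)} | 0 pending]
  bind e := ((c -> d) -> Int)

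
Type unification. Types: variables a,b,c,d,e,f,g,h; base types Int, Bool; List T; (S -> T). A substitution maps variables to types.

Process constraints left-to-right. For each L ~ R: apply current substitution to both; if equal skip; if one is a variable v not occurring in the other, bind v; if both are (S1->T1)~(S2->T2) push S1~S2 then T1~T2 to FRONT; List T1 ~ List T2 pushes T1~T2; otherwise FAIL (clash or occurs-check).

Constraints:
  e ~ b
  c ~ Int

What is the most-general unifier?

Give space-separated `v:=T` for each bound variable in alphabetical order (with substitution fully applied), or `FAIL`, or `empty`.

Answer: c:=Int e:=b

Derivation:
step 1: unify e ~ b  [subst: {-} | 1 pending]
  bind e := b
step 2: unify c ~ Int  [subst: {e:=b} | 0 pending]
  bind c := Int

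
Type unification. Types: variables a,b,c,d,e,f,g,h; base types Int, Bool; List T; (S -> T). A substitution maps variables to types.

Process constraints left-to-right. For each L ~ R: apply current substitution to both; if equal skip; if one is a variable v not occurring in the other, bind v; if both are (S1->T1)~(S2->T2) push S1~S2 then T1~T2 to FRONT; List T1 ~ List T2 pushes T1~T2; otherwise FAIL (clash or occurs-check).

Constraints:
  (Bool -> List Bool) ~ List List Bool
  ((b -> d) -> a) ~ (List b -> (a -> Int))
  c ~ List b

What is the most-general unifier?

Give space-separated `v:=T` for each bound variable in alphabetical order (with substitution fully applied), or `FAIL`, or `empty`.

Answer: FAIL

Derivation:
step 1: unify (Bool -> List Bool) ~ List List Bool  [subst: {-} | 2 pending]
  clash: (Bool -> List Bool) vs List List Bool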